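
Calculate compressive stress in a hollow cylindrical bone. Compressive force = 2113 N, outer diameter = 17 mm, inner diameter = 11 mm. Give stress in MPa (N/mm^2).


A = pi*(r_o^2 - r_i^2)
r_o = 8.5 mm, r_i = 5.5 mm
A = 131.947 mm^2
sigma = F/A = 2113 / 131.947
sigma = 16.01 MPa


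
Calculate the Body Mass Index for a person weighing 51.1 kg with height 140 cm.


BMI = weight / height^2
height = 140 cm = 1.4 m
BMI = 51.1 / 1.4^2
BMI = 26.07 kg/m^2


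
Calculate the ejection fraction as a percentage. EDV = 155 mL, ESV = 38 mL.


SV = EDV - ESV = 155 - 38 = 117 mL
EF = SV/EDV * 100 = 117/155 * 100
EF = 75.48%


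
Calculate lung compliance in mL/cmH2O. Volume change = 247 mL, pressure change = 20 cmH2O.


C = dV / dP
C = 247 / 20
C = 12.35 mL/cmH2O


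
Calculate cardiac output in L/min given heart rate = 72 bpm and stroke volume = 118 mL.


CO = HR * SV
CO = 72 * 118 / 1000
CO = 8.496 L/min


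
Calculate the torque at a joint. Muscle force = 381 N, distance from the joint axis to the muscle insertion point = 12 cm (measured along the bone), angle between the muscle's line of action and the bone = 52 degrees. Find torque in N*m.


Torque = F * d * sin(theta)   (moment arm = d*sin(theta))
d = 12 cm = 0.12 m
Torque = 381 * 0.12 * sin(52)
Torque = 36.03 N*m


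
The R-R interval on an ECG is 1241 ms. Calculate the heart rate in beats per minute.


HR = 60 / RR_interval(s)
RR = 1241 ms = 1.241 s
HR = 60 / 1.241 = 48.35 bpm


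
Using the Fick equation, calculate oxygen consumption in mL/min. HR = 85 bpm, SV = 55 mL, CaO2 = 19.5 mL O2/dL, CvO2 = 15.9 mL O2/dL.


CO = HR*SV = 85*55/1000 = 4.675 L/min
a-v O2 diff = 19.5 - 15.9 = 3.6 mL/dL
VO2 = CO * (CaO2-CvO2) * 10 dL/L
VO2 = 4.675 * 3.6 * 10
VO2 = 168.3 mL/min


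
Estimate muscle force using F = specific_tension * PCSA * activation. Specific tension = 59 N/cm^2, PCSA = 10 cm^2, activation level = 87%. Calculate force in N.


F = sigma * PCSA * activation
F = 59 * 10 * 0.87
F = 513.3 N


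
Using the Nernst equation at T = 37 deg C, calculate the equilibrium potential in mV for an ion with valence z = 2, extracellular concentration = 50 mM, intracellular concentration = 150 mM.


E = (RT/(zF)) * ln(C_out/C_in)
T = 37 + 273.15 = 310.15 K
E = (8.314 * 310.15 / (2 * 96485)) * ln(50/150)
E = -14.68 mV


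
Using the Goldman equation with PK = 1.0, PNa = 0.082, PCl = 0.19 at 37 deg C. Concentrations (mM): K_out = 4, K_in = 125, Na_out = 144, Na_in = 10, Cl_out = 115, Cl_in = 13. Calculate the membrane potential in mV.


Vm = (RT/F)*ln((PK*Ko + PNa*Nao + PCl*Cli)/(PK*Ki + PNa*Nai + PCl*Clo))
Numer = 18.278, Denom = 147.67
Vm = -55.84 mV


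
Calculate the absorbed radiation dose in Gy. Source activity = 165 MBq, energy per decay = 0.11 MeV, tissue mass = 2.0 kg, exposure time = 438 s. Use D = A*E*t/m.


A = 165 MBq = 1.6500e+08 Bq
E = 0.11 MeV = 1.7622e-14 J
D = A*E*t/m = 1.6500e+08*1.7622e-14*438/2.0
D = 6.3677e-04 Gy


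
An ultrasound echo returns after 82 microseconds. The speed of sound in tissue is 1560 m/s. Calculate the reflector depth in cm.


depth = c * t / 2
t = 82 us = 8.2000e-05 s
depth = 1560 * 8.2000e-05 / 2
depth = 0.06396 m = 6.396 cm


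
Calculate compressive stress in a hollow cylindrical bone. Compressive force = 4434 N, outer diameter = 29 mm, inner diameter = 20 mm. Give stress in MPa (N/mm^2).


A = pi*(r_o^2 - r_i^2)
r_o = 14.5 mm, r_i = 10 mm
A = 346.361 mm^2
sigma = F/A = 4434 / 346.361
sigma = 12.8 MPa


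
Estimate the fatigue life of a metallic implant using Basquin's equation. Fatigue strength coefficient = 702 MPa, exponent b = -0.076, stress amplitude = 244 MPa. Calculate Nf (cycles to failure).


sigma_a = sigma_f' * (2Nf)^b
2Nf = (sigma_a/sigma_f')^(1/b)
2Nf = (244/702)^(1/-0.076)
2Nf = 1093402.5
Nf = 5.467e+05


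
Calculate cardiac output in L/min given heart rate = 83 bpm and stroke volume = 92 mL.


CO = HR * SV
CO = 83 * 92 / 1000
CO = 7.636 L/min


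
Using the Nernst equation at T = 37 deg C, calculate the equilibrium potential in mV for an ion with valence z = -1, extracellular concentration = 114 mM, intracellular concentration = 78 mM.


E = (RT/(zF)) * ln(C_out/C_in)
T = 37 + 273.15 = 310.15 K
E = (8.314 * 310.15 / (-1 * 96485)) * ln(114/78)
E = -10.14 mV


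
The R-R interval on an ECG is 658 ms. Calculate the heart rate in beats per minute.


HR = 60 / RR_interval(s)
RR = 658 ms = 0.658 s
HR = 60 / 0.658 = 91.19 bpm


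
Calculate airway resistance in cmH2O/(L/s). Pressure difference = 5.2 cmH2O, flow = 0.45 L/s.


R = dP / flow
R = 5.2 / 0.45
R = 11.56 cmH2O/(L/s)


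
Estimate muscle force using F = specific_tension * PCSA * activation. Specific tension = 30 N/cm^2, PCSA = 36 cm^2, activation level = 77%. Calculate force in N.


F = sigma * PCSA * activation
F = 30 * 36 * 0.77
F = 831.6 N


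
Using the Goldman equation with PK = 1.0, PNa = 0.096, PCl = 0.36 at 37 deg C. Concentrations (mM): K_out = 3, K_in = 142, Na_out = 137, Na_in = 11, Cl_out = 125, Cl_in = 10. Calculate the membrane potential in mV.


Vm = (RT/F)*ln((PK*Ko + PNa*Nao + PCl*Cli)/(PK*Ki + PNa*Nai + PCl*Clo))
Numer = 19.752, Denom = 188.056
Vm = -60.22 mV


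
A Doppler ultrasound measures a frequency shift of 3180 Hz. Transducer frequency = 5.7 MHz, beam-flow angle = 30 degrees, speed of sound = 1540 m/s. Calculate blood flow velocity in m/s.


v = fd * c / (2 * f0 * cos(theta))
v = 3180 * 1540 / (2 * 5.7000e+06 * cos(30))
v = 0.496 m/s


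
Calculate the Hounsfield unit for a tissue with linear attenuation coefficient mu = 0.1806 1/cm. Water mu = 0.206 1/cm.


HU = ((mu_tissue - mu_water) / mu_water) * 1000
HU = ((0.1806 - 0.206) / 0.206) * 1000
HU = -123.3


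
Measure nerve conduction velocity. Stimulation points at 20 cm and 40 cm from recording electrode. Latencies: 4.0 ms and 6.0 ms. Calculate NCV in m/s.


Distance = (40 - 20) / 100 = 0.2 m
dt = (6.0 - 4.0) / 1000 = 0.002 s
NCV = dist / dt = 100 m/s


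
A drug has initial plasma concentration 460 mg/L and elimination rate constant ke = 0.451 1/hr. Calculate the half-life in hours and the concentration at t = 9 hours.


t_half = ln(2) / ke = 0.693147 / 0.451 = 1.537 hr
C(t) = C0 * exp(-ke*t) = 460 * exp(-0.451*9)
C(9) = 7.942 mg/L


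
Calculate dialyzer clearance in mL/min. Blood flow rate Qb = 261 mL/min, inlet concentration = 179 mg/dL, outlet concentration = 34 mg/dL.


K = Qb * (Cb_in - Cb_out) / Cb_in
K = 261 * (179 - 34) / 179
K = 211.4 mL/min


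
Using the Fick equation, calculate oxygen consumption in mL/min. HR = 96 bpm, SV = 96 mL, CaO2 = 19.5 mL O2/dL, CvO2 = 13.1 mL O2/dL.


CO = HR*SV = 96*96/1000 = 9.216 L/min
a-v O2 diff = 19.5 - 13.1 = 6.4 mL/dL
VO2 = CO * (CaO2-CvO2) * 10 dL/L
VO2 = 9.216 * 6.4 * 10
VO2 = 589.8 mL/min


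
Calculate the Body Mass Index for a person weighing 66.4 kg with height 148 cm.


BMI = weight / height^2
height = 148 cm = 1.48 m
BMI = 66.4 / 1.48^2
BMI = 30.31 kg/m^2


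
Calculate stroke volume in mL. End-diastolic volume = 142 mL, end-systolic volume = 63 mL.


SV = EDV - ESV
SV = 142 - 63
SV = 79 mL


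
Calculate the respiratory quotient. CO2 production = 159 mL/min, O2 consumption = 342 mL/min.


RQ = VCO2 / VO2
RQ = 159 / 342
RQ = 0.4649


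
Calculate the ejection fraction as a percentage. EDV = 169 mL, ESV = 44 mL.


SV = EDV - ESV = 169 - 44 = 125 mL
EF = SV/EDV * 100 = 125/169 * 100
EF = 73.96%


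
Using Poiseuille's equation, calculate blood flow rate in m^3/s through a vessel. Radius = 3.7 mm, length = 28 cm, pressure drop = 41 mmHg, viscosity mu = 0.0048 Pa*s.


Q = pi*r^4*dP / (8*mu*L)
r = 0.0037 m, L = 0.28 m
dP = 41 mmHg = 5466.202 Pa
Q = 2.9933e-04 m^3/s


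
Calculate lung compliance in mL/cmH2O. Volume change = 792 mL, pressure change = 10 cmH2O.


C = dV / dP
C = 792 / 10
C = 79.2 mL/cmH2O


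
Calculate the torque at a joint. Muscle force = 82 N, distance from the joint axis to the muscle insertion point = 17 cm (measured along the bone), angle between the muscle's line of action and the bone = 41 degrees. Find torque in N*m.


Torque = F * d * sin(theta)   (moment arm = d*sin(theta))
d = 17 cm = 0.17 m
Torque = 82 * 0.17 * sin(41)
Torque = 9.145 N*m


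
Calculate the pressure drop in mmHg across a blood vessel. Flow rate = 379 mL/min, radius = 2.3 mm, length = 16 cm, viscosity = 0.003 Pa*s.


dP = 8*mu*L*Q / (pi*r^4)
Q = 379 mL/min = 6.31667e-06 m^3/s
dP = 275.904 Pa = 275.904 / 133.322 mmHg = 2.069 mmHg


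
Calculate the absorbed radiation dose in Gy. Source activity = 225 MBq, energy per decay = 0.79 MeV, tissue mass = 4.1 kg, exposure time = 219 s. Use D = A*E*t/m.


A = 225 MBq = 2.2500e+08 Bq
E = 0.79 MeV = 1.26558e-13 J
D = A*E*t/m = 2.2500e+08*1.26558e-13*219/4.1
D = 0.001521 Gy


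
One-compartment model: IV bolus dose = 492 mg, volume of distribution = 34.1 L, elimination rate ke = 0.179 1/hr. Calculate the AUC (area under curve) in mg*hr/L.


C0 = Dose/Vd = 492/34.1 = 14.4282 mg/L
AUC = C0/ke = 14.4282/0.179
AUC = 80.6 mg*hr/L


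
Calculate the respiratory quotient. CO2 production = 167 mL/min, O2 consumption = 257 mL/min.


RQ = VCO2 / VO2
RQ = 167 / 257
RQ = 0.6498


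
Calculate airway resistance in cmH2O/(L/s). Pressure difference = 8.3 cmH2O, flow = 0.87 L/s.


R = dP / flow
R = 8.3 / 0.87
R = 9.54 cmH2O/(L/s)


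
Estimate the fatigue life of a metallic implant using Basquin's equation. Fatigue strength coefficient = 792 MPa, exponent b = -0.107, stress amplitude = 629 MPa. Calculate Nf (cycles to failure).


sigma_a = sigma_f' * (2Nf)^b
2Nf = (sigma_a/sigma_f')^(1/b)
2Nf = (629/792)^(1/-0.107)
2Nf = 8.6154118
Nf = 4.308


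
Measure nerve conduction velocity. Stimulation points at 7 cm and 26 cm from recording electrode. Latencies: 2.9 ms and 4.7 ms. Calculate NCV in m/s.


Distance = (26 - 7) / 100 = 0.19 m
dt = (4.7 - 2.9) / 1000 = 0.0018 s
NCV = dist / dt = 105.6 m/s


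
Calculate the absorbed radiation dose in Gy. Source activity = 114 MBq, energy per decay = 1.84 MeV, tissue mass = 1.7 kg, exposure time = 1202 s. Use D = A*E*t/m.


A = 114 MBq = 1.1400e+08 Bq
E = 1.84 MeV = 2.94768e-13 J
D = A*E*t/m = 1.1400e+08*2.94768e-13*1202/1.7
D = 0.02376 Gy


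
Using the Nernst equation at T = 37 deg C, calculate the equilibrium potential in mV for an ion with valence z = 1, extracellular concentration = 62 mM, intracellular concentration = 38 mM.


E = (RT/(zF)) * ln(C_out/C_in)
T = 37 + 273.15 = 310.15 K
E = (8.314 * 310.15 / (1 * 96485)) * ln(62/38)
E = 13.08 mV


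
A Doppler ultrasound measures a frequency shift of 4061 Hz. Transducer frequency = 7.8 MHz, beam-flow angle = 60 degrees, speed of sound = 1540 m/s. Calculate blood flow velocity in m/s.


v = fd * c / (2 * f0 * cos(theta))
v = 4061 * 1540 / (2 * 7.8000e+06 * cos(60))
v = 0.8018 m/s


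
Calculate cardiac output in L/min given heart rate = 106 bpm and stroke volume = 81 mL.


CO = HR * SV
CO = 106 * 81 / 1000
CO = 8.586 L/min


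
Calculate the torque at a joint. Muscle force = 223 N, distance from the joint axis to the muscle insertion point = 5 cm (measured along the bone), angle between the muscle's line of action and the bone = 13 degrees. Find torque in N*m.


Torque = F * d * sin(theta)   (moment arm = d*sin(theta))
d = 5 cm = 0.05 m
Torque = 223 * 0.05 * sin(13)
Torque = 2.508 N*m


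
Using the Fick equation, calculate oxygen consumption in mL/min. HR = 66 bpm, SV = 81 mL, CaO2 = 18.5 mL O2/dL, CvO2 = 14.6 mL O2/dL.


CO = HR*SV = 66*81/1000 = 5.346 L/min
a-v O2 diff = 18.5 - 14.6 = 3.9 mL/dL
VO2 = CO * (CaO2-CvO2) * 10 dL/L
VO2 = 5.346 * 3.9 * 10
VO2 = 208.5 mL/min


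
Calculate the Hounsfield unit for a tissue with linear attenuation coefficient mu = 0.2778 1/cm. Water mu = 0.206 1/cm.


HU = ((mu_tissue - mu_water) / mu_water) * 1000
HU = ((0.2778 - 0.206) / 0.206) * 1000
HU = 348.5


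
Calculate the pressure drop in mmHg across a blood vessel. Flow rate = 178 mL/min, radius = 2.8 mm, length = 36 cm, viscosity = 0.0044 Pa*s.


dP = 8*mu*L*Q / (pi*r^4)
Q = 178 mL/min = 2.96667e-06 m^3/s
dP = 194.685 Pa = 194.685 / 133.322 mmHg = 1.46 mmHg


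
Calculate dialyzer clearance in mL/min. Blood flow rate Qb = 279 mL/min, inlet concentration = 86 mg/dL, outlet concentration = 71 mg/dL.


K = Qb * (Cb_in - Cb_out) / Cb_in
K = 279 * (86 - 71) / 86
K = 48.66 mL/min


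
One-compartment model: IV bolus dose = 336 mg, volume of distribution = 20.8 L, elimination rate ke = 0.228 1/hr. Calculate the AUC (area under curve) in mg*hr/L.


C0 = Dose/Vd = 336/20.8 = 16.1538 mg/L
AUC = C0/ke = 16.1538/0.228
AUC = 70.85 mg*hr/L


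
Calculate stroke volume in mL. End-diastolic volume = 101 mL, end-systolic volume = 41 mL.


SV = EDV - ESV
SV = 101 - 41
SV = 60 mL


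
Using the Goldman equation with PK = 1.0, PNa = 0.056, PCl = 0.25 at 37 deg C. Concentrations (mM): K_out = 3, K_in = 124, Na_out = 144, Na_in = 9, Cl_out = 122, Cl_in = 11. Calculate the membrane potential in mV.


Vm = (RT/F)*ln((PK*Ko + PNa*Nao + PCl*Cli)/(PK*Ki + PNa*Nai + PCl*Clo))
Numer = 13.814, Denom = 155.004
Vm = -64.62 mV


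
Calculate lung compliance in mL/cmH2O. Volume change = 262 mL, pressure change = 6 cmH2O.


C = dV / dP
C = 262 / 6
C = 43.67 mL/cmH2O


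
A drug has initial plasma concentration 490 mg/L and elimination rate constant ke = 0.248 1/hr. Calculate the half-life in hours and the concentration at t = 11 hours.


t_half = ln(2) / ke = 0.693147 / 0.248 = 2.795 hr
C(t) = C0 * exp(-ke*t) = 490 * exp(-0.248*11)
C(11) = 32.02 mg/L


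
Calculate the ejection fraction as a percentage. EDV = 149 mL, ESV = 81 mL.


SV = EDV - ESV = 149 - 81 = 68 mL
EF = SV/EDV * 100 = 68/149 * 100
EF = 45.64%


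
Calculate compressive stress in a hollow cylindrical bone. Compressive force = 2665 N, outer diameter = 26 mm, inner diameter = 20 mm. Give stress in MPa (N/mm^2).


A = pi*(r_o^2 - r_i^2)
r_o = 13 mm, r_i = 10 mm
A = 216.77 mm^2
sigma = F/A = 2665 / 216.77
sigma = 12.29 MPa


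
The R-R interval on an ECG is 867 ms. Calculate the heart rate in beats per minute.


HR = 60 / RR_interval(s)
RR = 867 ms = 0.867 s
HR = 60 / 0.867 = 69.2 bpm


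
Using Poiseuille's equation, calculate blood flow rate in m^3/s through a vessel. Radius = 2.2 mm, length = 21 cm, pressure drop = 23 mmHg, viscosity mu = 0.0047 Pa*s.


Q = pi*r^4*dP / (8*mu*L)
r = 0.0022 m, L = 0.21 m
dP = 23 mmHg = 3066.406 Pa
Q = 2.8580e-05 m^3/s


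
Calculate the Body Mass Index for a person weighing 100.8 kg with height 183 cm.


BMI = weight / height^2
height = 183 cm = 1.83 m
BMI = 100.8 / 1.83^2
BMI = 30.1 kg/m^2


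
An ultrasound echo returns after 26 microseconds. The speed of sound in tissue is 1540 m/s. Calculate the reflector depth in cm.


depth = c * t / 2
t = 26 us = 2.6000e-05 s
depth = 1540 * 2.6000e-05 / 2
depth = 0.02002 m = 2.002 cm


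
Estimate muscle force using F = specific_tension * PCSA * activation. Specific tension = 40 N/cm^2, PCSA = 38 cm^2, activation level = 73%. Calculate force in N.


F = sigma * PCSA * activation
F = 40 * 38 * 0.73
F = 1110 N


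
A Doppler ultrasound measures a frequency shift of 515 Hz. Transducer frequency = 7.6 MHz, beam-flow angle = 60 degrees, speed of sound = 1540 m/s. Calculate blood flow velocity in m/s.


v = fd * c / (2 * f0 * cos(theta))
v = 515 * 1540 / (2 * 7.6000e+06 * cos(60))
v = 0.1044 m/s


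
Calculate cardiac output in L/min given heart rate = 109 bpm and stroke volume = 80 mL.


CO = HR * SV
CO = 109 * 80 / 1000
CO = 8.72 L/min


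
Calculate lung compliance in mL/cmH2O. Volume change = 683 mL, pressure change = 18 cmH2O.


C = dV / dP
C = 683 / 18
C = 37.94 mL/cmH2O


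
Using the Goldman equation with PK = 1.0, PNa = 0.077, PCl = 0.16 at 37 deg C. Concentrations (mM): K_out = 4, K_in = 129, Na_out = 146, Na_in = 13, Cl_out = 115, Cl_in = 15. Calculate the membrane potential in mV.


Vm = (RT/F)*ln((PK*Ko + PNa*Nao + PCl*Cli)/(PK*Ki + PNa*Nai + PCl*Clo))
Numer = 17.642, Denom = 148.401
Vm = -56.92 mV


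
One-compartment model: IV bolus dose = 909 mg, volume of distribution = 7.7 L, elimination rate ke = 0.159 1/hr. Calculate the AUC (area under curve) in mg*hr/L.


C0 = Dose/Vd = 909/7.7 = 118.052 mg/L
AUC = C0/ke = 118.052/0.159
AUC = 742.5 mg*hr/L


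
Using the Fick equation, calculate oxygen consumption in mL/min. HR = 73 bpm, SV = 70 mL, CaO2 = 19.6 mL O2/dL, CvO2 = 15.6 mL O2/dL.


CO = HR*SV = 73*70/1000 = 5.11 L/min
a-v O2 diff = 19.6 - 15.6 = 4 mL/dL
VO2 = CO * (CaO2-CvO2) * 10 dL/L
VO2 = 5.11 * 4 * 10
VO2 = 204.4 mL/min


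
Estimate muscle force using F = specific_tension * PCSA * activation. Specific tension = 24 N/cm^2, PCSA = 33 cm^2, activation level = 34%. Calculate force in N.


F = sigma * PCSA * activation
F = 24 * 33 * 0.34
F = 269.3 N


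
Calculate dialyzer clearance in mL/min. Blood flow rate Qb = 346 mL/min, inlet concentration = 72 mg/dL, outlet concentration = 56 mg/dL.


K = Qb * (Cb_in - Cb_out) / Cb_in
K = 346 * (72 - 56) / 72
K = 76.89 mL/min


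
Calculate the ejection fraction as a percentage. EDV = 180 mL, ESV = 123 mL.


SV = EDV - ESV = 180 - 123 = 57 mL
EF = SV/EDV * 100 = 57/180 * 100
EF = 31.67%


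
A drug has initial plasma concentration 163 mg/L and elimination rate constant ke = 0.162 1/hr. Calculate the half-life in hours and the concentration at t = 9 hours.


t_half = ln(2) / ke = 0.693147 / 0.162 = 4.279 hr
C(t) = C0 * exp(-ke*t) = 163 * exp(-0.162*9)
C(9) = 37.93 mg/L


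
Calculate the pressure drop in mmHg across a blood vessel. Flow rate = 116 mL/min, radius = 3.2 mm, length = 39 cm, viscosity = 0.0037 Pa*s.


dP = 8*mu*L*Q / (pi*r^4)
Q = 116 mL/min = 1.93333e-06 m^3/s
dP = 67.7505 Pa = 67.7505 / 133.322 mmHg = 0.5082 mmHg


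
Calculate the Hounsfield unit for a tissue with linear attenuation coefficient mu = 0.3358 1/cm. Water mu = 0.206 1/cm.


HU = ((mu_tissue - mu_water) / mu_water) * 1000
HU = ((0.3358 - 0.206) / 0.206) * 1000
HU = 630.1


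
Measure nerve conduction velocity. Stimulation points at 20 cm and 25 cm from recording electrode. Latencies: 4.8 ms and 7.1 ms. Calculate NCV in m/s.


Distance = (25 - 20) / 100 = 0.05 m
dt = (7.1 - 4.8) / 1000 = 0.0023 s
NCV = dist / dt = 21.74 m/s


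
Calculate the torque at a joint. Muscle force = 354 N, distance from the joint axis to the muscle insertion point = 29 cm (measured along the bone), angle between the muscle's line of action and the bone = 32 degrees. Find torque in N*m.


Torque = F * d * sin(theta)   (moment arm = d*sin(theta))
d = 29 cm = 0.29 m
Torque = 354 * 0.29 * sin(32)
Torque = 54.4 N*m


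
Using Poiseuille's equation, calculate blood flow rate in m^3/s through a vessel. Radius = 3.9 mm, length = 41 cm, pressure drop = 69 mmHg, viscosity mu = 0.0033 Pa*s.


Q = pi*r^4*dP / (8*mu*L)
r = 0.0039 m, L = 0.41 m
dP = 69 mmHg = 9199.218 Pa
Q = 6.1769e-04 m^3/s


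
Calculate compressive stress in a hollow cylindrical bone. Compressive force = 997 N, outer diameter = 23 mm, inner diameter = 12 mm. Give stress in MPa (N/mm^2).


A = pi*(r_o^2 - r_i^2)
r_o = 11.5 mm, r_i = 6 mm
A = 302.378 mm^2
sigma = F/A = 997 / 302.378
sigma = 3.297 MPa


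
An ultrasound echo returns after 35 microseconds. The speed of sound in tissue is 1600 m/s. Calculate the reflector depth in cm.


depth = c * t / 2
t = 35 us = 3.5000e-05 s
depth = 1600 * 3.5000e-05 / 2
depth = 0.028 m = 2.8 cm


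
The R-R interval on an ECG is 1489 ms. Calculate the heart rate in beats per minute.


HR = 60 / RR_interval(s)
RR = 1489 ms = 1.489 s
HR = 60 / 1.489 = 40.3 bpm


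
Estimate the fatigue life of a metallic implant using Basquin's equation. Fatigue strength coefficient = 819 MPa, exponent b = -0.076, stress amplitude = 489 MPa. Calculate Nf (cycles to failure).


sigma_a = sigma_f' * (2Nf)^b
2Nf = (sigma_a/sigma_f')^(1/b)
2Nf = (489/819)^(1/-0.076)
2Nf = 885.19721
Nf = 442.6


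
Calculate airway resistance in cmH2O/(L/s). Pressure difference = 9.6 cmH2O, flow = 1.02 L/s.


R = dP / flow
R = 9.6 / 1.02
R = 9.412 cmH2O/(L/s)


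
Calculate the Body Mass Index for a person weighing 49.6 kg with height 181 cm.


BMI = weight / height^2
height = 181 cm = 1.81 m
BMI = 49.6 / 1.81^2
BMI = 15.14 kg/m^2


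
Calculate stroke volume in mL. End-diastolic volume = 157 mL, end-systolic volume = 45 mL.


SV = EDV - ESV
SV = 157 - 45
SV = 112 mL


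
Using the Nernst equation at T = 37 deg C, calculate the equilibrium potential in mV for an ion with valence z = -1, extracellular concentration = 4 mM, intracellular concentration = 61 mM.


E = (RT/(zF)) * ln(C_out/C_in)
T = 37 + 273.15 = 310.15 K
E = (8.314 * 310.15 / (-1 * 96485)) * ln(4/61)
E = 72.82 mV


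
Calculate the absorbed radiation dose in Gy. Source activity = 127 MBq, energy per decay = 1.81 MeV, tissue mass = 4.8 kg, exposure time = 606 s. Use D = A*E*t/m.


A = 127 MBq = 1.2700e+08 Bq
E = 1.81 MeV = 2.89962e-13 J
D = A*E*t/m = 1.2700e+08*2.89962e-13*606/4.8
D = 0.004649 Gy


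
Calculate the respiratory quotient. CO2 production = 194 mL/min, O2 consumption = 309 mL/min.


RQ = VCO2 / VO2
RQ = 194 / 309
RQ = 0.6278


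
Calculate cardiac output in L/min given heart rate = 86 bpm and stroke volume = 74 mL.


CO = HR * SV
CO = 86 * 74 / 1000
CO = 6.364 L/min


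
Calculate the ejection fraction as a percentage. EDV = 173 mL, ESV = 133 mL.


SV = EDV - ESV = 173 - 133 = 40 mL
EF = SV/EDV * 100 = 40/173 * 100
EF = 23.12%


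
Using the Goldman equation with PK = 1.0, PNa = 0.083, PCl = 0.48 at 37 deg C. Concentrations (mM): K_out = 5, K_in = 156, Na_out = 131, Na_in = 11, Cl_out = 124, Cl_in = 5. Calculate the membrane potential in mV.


Vm = (RT/F)*ln((PK*Ko + PNa*Nao + PCl*Cli)/(PK*Ki + PNa*Nai + PCl*Clo))
Numer = 18.273, Denom = 216.433
Vm = -66.06 mV


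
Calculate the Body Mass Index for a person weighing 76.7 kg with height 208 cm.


BMI = weight / height^2
height = 208 cm = 2.08 m
BMI = 76.7 / 2.08^2
BMI = 17.73 kg/m^2


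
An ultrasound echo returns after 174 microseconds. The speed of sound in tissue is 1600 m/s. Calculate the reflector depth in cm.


depth = c * t / 2
t = 174 us = 1.7400e-04 s
depth = 1600 * 1.7400e-04 / 2
depth = 0.1392 m = 13.92 cm


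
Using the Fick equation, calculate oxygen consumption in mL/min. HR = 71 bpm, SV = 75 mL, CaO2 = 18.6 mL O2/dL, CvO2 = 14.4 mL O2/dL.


CO = HR*SV = 71*75/1000 = 5.325 L/min
a-v O2 diff = 18.6 - 14.4 = 4.2 mL/dL
VO2 = CO * (CaO2-CvO2) * 10 dL/L
VO2 = 5.325 * 4.2 * 10
VO2 = 223.7 mL/min


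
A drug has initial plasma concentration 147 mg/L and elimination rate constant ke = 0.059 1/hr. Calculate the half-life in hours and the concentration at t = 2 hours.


t_half = ln(2) / ke = 0.693147 / 0.059 = 11.75 hr
C(t) = C0 * exp(-ke*t) = 147 * exp(-0.059*2)
C(2) = 130.6 mg/L


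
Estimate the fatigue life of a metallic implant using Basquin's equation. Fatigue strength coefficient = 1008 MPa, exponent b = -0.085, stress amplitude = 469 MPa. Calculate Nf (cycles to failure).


sigma_a = sigma_f' * (2Nf)^b
2Nf = (sigma_a/sigma_f')^(1/b)
2Nf = (469/1008)^(1/-0.085)
2Nf = 8114.5966
Nf = 4057


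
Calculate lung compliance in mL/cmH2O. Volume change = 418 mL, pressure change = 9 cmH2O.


C = dV / dP
C = 418 / 9
C = 46.44 mL/cmH2O


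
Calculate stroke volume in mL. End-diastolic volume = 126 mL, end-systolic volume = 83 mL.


SV = EDV - ESV
SV = 126 - 83
SV = 43 mL


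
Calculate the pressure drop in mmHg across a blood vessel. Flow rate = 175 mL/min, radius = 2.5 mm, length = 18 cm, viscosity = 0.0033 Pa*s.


dP = 8*mu*L*Q / (pi*r^4)
Q = 175 mL/min = 2.91667e-06 m^3/s
dP = 112.942 Pa = 112.942 / 133.322 mmHg = 0.8471 mmHg


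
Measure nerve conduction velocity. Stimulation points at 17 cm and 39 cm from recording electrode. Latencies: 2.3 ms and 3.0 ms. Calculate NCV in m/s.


Distance = (39 - 17) / 100 = 0.22 m
dt = (3.0 - 2.3) / 1000 = 7.0000e-04 s
NCV = dist / dt = 314.3 m/s


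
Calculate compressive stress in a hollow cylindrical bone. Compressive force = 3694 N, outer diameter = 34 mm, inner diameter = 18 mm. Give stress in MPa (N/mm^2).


A = pi*(r_o^2 - r_i^2)
r_o = 17 mm, r_i = 9 mm
A = 653.451 mm^2
sigma = F/A = 3694 / 653.451
sigma = 5.653 MPa


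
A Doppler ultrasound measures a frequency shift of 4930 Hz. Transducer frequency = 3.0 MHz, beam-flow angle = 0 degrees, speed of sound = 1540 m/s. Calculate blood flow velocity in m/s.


v = fd * c / (2 * f0 * cos(theta))
v = 4930 * 1540 / (2 * 3.0000e+06 * cos(0))
v = 1.265 m/s


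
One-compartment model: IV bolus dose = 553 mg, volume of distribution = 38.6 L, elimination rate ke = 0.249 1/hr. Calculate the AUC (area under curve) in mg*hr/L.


C0 = Dose/Vd = 553/38.6 = 14.3264 mg/L
AUC = C0/ke = 14.3264/0.249
AUC = 57.54 mg*hr/L


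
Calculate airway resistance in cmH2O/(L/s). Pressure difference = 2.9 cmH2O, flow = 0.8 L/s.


R = dP / flow
R = 2.9 / 0.8
R = 3.625 cmH2O/(L/s)


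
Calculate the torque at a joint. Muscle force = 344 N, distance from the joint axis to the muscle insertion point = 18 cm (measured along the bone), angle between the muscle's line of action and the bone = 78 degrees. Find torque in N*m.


Torque = F * d * sin(theta)   (moment arm = d*sin(theta))
d = 18 cm = 0.18 m
Torque = 344 * 0.18 * sin(78)
Torque = 60.57 N*m


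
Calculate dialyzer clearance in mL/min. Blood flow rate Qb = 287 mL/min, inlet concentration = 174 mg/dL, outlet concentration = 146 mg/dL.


K = Qb * (Cb_in - Cb_out) / Cb_in
K = 287 * (174 - 146) / 174
K = 46.18 mL/min


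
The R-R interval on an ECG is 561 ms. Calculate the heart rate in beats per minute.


HR = 60 / RR_interval(s)
RR = 561 ms = 0.561 s
HR = 60 / 0.561 = 107 bpm


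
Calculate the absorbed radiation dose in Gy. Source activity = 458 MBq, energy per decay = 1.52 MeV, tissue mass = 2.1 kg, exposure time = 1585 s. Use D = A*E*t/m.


A = 458 MBq = 4.5800e+08 Bq
E = 1.52 MeV = 2.43504e-13 J
D = A*E*t/m = 4.5800e+08*2.43504e-13*1585/2.1
D = 0.08417 Gy


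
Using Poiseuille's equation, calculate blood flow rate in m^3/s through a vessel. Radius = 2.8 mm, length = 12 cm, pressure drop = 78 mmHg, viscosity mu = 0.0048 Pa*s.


Q = pi*r^4*dP / (8*mu*L)
r = 0.0028 m, L = 0.12 m
dP = 78 mmHg = 10399.116 Pa
Q = 4.3578e-04 m^3/s


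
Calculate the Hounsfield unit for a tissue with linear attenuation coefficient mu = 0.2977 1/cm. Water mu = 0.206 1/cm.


HU = ((mu_tissue - mu_water) / mu_water) * 1000
HU = ((0.2977 - 0.206) / 0.206) * 1000
HU = 445.1


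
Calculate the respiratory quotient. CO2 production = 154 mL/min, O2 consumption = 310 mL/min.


RQ = VCO2 / VO2
RQ = 154 / 310
RQ = 0.4968


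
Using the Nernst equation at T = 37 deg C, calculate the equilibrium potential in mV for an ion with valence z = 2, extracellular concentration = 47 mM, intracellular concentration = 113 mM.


E = (RT/(zF)) * ln(C_out/C_in)
T = 37 + 273.15 = 310.15 K
E = (8.314 * 310.15 / (2 * 96485)) * ln(47/113)
E = -11.72 mV


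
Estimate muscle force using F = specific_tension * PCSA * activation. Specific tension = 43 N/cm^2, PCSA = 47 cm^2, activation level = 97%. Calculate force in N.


F = sigma * PCSA * activation
F = 43 * 47 * 0.97
F = 1960 N


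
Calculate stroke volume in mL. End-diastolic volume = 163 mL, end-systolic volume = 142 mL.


SV = EDV - ESV
SV = 163 - 142
SV = 21 mL


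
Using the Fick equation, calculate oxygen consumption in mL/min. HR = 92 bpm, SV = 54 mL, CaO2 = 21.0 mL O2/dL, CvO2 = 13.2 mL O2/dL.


CO = HR*SV = 92*54/1000 = 4.968 L/min
a-v O2 diff = 21.0 - 13.2 = 7.8 mL/dL
VO2 = CO * (CaO2-CvO2) * 10 dL/L
VO2 = 4.968 * 7.8 * 10
VO2 = 387.5 mL/min


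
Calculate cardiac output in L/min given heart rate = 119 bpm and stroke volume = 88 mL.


CO = HR * SV
CO = 119 * 88 / 1000
CO = 10.47 L/min


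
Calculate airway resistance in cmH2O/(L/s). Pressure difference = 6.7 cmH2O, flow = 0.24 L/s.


R = dP / flow
R = 6.7 / 0.24
R = 27.92 cmH2O/(L/s)


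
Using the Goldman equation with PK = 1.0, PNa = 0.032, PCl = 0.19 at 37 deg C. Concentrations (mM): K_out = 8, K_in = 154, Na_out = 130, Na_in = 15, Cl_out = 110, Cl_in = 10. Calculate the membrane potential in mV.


Vm = (RT/F)*ln((PK*Ko + PNa*Nao + PCl*Cli)/(PK*Ki + PNa*Nai + PCl*Clo))
Numer = 14.06, Denom = 175.38
Vm = -67.44 mV


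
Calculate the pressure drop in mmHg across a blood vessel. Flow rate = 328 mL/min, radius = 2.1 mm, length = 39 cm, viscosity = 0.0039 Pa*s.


dP = 8*mu*L*Q / (pi*r^4)
Q = 328 mL/min = 5.46667e-06 m^3/s
dP = 1088.72 Pa = 1088.72 / 133.322 mmHg = 8.166 mmHg


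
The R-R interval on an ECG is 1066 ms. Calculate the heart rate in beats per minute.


HR = 60 / RR_interval(s)
RR = 1066 ms = 1.066 s
HR = 60 / 1.066 = 56.29 bpm


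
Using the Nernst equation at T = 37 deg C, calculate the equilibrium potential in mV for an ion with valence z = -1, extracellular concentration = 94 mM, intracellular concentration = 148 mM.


E = (RT/(zF)) * ln(C_out/C_in)
T = 37 + 273.15 = 310.15 K
E = (8.314 * 310.15 / (-1 * 96485)) * ln(94/148)
E = 12.13 mV


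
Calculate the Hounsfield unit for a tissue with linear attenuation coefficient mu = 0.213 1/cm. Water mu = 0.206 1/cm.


HU = ((mu_tissue - mu_water) / mu_water) * 1000
HU = ((0.213 - 0.206) / 0.206) * 1000
HU = 33.98


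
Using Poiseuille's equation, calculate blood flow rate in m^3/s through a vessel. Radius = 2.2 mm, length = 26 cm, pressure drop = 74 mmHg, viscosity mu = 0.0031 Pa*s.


Q = pi*r^4*dP / (8*mu*L)
r = 0.0022 m, L = 0.26 m
dP = 74 mmHg = 9865.828 Pa
Q = 1.1260e-04 m^3/s


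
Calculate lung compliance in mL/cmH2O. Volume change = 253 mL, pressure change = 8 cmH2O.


C = dV / dP
C = 253 / 8
C = 31.62 mL/cmH2O


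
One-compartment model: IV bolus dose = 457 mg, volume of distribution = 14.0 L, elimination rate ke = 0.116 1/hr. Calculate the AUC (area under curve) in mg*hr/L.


C0 = Dose/Vd = 457/14.0 = 32.6429 mg/L
AUC = C0/ke = 32.6429/0.116
AUC = 281.4 mg*hr/L


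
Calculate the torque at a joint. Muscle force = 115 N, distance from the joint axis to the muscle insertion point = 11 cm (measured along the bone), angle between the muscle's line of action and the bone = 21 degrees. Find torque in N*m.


Torque = F * d * sin(theta)   (moment arm = d*sin(theta))
d = 11 cm = 0.11 m
Torque = 115 * 0.11 * sin(21)
Torque = 4.533 N*m


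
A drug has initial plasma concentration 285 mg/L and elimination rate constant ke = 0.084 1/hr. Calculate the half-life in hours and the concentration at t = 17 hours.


t_half = ln(2) / ke = 0.693147 / 0.084 = 8.252 hr
C(t) = C0 * exp(-ke*t) = 285 * exp(-0.084*17)
C(17) = 68.34 mg/L


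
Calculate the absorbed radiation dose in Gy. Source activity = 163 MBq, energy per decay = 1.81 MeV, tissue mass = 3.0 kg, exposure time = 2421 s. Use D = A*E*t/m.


A = 163 MBq = 1.6300e+08 Bq
E = 1.81 MeV = 2.89962e-13 J
D = A*E*t/m = 1.6300e+08*2.89962e-13*2421/3.0
D = 0.03814 Gy


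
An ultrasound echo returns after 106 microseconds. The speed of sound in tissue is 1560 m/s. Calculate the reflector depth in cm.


depth = c * t / 2
t = 106 us = 1.0600e-04 s
depth = 1560 * 1.0600e-04 / 2
depth = 0.08268 m = 8.268 cm


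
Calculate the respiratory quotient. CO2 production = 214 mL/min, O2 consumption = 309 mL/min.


RQ = VCO2 / VO2
RQ = 214 / 309
RQ = 0.6926


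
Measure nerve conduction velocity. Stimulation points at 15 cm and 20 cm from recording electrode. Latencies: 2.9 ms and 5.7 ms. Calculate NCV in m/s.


Distance = (20 - 15) / 100 = 0.05 m
dt = (5.7 - 2.9) / 1000 = 0.0028 s
NCV = dist / dt = 17.86 m/s


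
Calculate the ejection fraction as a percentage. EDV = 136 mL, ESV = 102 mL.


SV = EDV - ESV = 136 - 102 = 34 mL
EF = SV/EDV * 100 = 34/136 * 100
EF = 25%


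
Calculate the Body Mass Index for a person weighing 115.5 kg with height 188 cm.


BMI = weight / height^2
height = 188 cm = 1.88 m
BMI = 115.5 / 1.88^2
BMI = 32.68 kg/m^2


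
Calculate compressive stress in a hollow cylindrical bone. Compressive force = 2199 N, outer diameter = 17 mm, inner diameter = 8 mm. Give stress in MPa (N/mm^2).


A = pi*(r_o^2 - r_i^2)
r_o = 8.5 mm, r_i = 4 mm
A = 176.715 mm^2
sigma = F/A = 2199 / 176.715
sigma = 12.44 MPa


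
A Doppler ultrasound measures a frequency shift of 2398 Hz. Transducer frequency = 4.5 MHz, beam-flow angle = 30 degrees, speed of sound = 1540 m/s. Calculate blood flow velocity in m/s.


v = fd * c / (2 * f0 * cos(theta))
v = 2398 * 1540 / (2 * 4.5000e+06 * cos(30))
v = 0.4738 m/s


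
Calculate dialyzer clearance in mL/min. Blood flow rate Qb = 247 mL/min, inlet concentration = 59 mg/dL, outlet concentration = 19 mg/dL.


K = Qb * (Cb_in - Cb_out) / Cb_in
K = 247 * (59 - 19) / 59
K = 167.5 mL/min


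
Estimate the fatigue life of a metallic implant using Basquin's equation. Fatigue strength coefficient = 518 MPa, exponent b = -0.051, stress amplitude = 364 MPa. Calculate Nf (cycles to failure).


sigma_a = sigma_f' * (2Nf)^b
2Nf = (sigma_a/sigma_f')^(1/b)
2Nf = (364/518)^(1/-0.051)
2Nf = 1010.3642
Nf = 505.2


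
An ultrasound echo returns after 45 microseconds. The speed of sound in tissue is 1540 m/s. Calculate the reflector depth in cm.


depth = c * t / 2
t = 45 us = 4.5000e-05 s
depth = 1540 * 4.5000e-05 / 2
depth = 0.03465 m = 3.465 cm


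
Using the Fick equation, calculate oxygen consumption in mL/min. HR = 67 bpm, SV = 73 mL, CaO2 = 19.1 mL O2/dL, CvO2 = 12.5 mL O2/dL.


CO = HR*SV = 67*73/1000 = 4.891 L/min
a-v O2 diff = 19.1 - 12.5 = 6.6 mL/dL
VO2 = CO * (CaO2-CvO2) * 10 dL/L
VO2 = 4.891 * 6.6 * 10
VO2 = 322.8 mL/min


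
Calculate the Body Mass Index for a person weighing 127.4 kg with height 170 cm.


BMI = weight / height^2
height = 170 cm = 1.7 m
BMI = 127.4 / 1.7^2
BMI = 44.08 kg/m^2


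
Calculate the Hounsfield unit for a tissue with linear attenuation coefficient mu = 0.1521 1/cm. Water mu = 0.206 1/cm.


HU = ((mu_tissue - mu_water) / mu_water) * 1000
HU = ((0.1521 - 0.206) / 0.206) * 1000
HU = -261.7


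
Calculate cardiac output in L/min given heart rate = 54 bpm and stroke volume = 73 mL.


CO = HR * SV
CO = 54 * 73 / 1000
CO = 3.942 L/min


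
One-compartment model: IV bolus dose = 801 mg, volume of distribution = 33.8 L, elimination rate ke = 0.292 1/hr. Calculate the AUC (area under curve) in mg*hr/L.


C0 = Dose/Vd = 801/33.8 = 23.6982 mg/L
AUC = C0/ke = 23.6982/0.292
AUC = 81.16 mg*hr/L


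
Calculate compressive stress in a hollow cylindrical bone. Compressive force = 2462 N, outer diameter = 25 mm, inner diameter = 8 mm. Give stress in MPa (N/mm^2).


A = pi*(r_o^2 - r_i^2)
r_o = 12.5 mm, r_i = 4 mm
A = 440.608 mm^2
sigma = F/A = 2462 / 440.608
sigma = 5.588 MPa


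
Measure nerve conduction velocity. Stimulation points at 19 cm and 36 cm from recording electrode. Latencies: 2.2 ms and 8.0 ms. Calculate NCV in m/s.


Distance = (36 - 19) / 100 = 0.17 m
dt = (8.0 - 2.2) / 1000 = 0.0058 s
NCV = dist / dt = 29.31 m/s


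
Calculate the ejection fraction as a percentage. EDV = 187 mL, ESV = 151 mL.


SV = EDV - ESV = 187 - 151 = 36 mL
EF = SV/EDV * 100 = 36/187 * 100
EF = 19.25%


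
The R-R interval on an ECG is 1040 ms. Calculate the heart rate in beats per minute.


HR = 60 / RR_interval(s)
RR = 1040 ms = 1.04 s
HR = 60 / 1.04 = 57.69 bpm


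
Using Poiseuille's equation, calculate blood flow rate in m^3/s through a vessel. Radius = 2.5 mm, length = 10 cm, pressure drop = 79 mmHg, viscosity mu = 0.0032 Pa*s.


Q = pi*r^4*dP / (8*mu*L)
r = 0.0025 m, L = 0.1 m
dP = 79 mmHg = 10532.438 Pa
Q = 5.0489e-04 m^3/s


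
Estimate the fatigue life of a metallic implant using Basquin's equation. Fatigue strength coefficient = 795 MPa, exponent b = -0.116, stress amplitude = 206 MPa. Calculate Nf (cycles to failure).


sigma_a = sigma_f' * (2Nf)^b
2Nf = (sigma_a/sigma_f')^(1/b)
2Nf = (206/795)^(1/-0.116)
2Nf = 113771.55
Nf = 5.689e+04


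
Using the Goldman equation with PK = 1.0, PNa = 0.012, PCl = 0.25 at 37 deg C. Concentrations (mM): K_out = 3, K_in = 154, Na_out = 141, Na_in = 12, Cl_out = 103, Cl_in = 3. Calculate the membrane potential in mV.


Vm = (RT/F)*ln((PK*Ko + PNa*Nao + PCl*Cli)/(PK*Ki + PNa*Nai + PCl*Clo))
Numer = 5.442, Denom = 179.894
Vm = -93.49 mV


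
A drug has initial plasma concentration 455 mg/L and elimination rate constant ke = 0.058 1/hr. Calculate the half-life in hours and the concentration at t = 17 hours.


t_half = ln(2) / ke = 0.693147 / 0.058 = 11.95 hr
C(t) = C0 * exp(-ke*t) = 455 * exp(-0.058*17)
C(17) = 169.7 mg/L


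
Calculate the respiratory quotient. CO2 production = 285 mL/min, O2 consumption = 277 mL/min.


RQ = VCO2 / VO2
RQ = 285 / 277
RQ = 1.029


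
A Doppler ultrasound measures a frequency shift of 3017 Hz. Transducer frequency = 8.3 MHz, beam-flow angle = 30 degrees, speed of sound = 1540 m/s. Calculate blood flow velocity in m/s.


v = fd * c / (2 * f0 * cos(theta))
v = 3017 * 1540 / (2 * 8.3000e+06 * cos(30))
v = 0.3232 m/s


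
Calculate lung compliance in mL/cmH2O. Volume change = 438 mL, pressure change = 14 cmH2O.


C = dV / dP
C = 438 / 14
C = 31.29 mL/cmH2O


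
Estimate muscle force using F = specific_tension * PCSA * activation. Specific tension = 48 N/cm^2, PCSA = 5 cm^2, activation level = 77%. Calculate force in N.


F = sigma * PCSA * activation
F = 48 * 5 * 0.77
F = 184.8 N


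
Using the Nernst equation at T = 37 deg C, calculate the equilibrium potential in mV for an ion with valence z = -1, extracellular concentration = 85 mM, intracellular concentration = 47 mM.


E = (RT/(zF)) * ln(C_out/C_in)
T = 37 + 273.15 = 310.15 K
E = (8.314 * 310.15 / (-1 * 96485)) * ln(85/47)
E = -15.83 mV


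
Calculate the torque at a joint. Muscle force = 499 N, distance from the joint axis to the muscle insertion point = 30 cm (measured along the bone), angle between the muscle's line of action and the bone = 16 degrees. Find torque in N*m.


Torque = F * d * sin(theta)   (moment arm = d*sin(theta))
d = 30 cm = 0.3 m
Torque = 499 * 0.3 * sin(16)
Torque = 41.26 N*m


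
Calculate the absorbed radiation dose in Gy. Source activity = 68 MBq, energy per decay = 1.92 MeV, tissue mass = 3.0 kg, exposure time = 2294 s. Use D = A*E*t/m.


A = 68 MBq = 6.8000e+07 Bq
E = 1.92 MeV = 3.07584e-13 J
D = A*E*t/m = 6.8000e+07*3.07584e-13*2294/3.0
D = 0.01599 Gy


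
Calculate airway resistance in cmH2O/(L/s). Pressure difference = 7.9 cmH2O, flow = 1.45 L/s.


R = dP / flow
R = 7.9 / 1.45
R = 5.448 cmH2O/(L/s)


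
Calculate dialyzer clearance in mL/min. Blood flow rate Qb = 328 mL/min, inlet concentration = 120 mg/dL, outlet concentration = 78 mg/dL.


K = Qb * (Cb_in - Cb_out) / Cb_in
K = 328 * (120 - 78) / 120
K = 114.8 mL/min


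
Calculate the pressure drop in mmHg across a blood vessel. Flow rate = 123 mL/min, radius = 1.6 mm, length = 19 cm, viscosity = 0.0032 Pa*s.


dP = 8*mu*L*Q / (pi*r^4)
Q = 123 mL/min = 2.05e-06 m^3/s
dP = 484.304 Pa = 484.304 / 133.322 mmHg = 3.633 mmHg


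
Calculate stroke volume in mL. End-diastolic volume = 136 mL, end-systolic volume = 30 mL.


SV = EDV - ESV
SV = 136 - 30
SV = 106 mL


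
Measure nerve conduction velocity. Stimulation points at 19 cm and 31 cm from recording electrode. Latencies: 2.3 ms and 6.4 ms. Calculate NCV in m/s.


Distance = (31 - 19) / 100 = 0.12 m
dt = (6.4 - 2.3) / 1000 = 0.0041 s
NCV = dist / dt = 29.27 m/s


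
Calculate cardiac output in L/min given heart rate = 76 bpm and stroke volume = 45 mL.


CO = HR * SV
CO = 76 * 45 / 1000
CO = 3.42 L/min
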